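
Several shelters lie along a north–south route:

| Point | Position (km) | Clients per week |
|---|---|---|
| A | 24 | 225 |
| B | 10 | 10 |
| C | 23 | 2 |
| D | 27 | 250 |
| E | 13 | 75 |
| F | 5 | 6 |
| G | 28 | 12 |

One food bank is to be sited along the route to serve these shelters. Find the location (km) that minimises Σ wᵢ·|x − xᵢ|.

For a sum of weighted absolute distances on a line, the optimum is the weighted median (not the mean). Total weight W = 580; half-weight = 290.
Sort by position and accumulate weight:
  km 5 (F, w=6) → cum 6
  km 10 (B, w=10) → cum 16
  km 13 (E, w=75) → cum 91
  km 23 (C, w=2) → cum 93
  km 24 (A, w=225) → cum 318  ≥ 290 → median here
  km 27 (D, w=250) → cum 568
  km 28 (G, w=12) → cum 580
Optimal location: km 24.

x = 24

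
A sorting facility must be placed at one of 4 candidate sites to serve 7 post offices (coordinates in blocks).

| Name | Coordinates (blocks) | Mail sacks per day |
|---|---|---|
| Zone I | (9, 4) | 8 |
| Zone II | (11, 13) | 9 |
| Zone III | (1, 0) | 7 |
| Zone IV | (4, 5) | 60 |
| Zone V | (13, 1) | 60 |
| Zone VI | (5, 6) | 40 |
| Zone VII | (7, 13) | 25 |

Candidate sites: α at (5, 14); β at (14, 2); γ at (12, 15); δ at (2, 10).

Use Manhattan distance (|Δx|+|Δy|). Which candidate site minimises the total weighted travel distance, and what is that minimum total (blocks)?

Total weighted distance at each candidate:
  α (5, 14): total = 2556
  β (14, 2): total = 2157
  γ (12, 15): total = 3116
  δ (2, 10): total = 2389
Minimum is at β with total 2157 blocks.

β, total 2157 blocks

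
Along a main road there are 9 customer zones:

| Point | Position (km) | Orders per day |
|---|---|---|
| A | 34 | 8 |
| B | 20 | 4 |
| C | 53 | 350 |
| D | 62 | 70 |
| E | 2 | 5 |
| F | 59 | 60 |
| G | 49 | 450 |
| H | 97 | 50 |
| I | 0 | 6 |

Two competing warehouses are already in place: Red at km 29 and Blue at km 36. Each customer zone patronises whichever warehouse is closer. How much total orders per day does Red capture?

The indifferent point is the midpoint (29+36)/2 = 32.5; customer zones left of it (closer to Red at 29) go to Red, those right go to Blue.
  I at 0 (w=6) → Red
  E at 2 (w=5) → Red
  B at 20 (w=4) → Red
  A at 34 (w=8) → Blue
  G at 49 (w=450) → Blue
  C at 53 (w=350) → Blue
  F at 59 (w=60) → Blue
  D at 62 (w=70) → Blue
  H at 97 (w=50) → Blue
Red captures 15; Blue captures 988.

15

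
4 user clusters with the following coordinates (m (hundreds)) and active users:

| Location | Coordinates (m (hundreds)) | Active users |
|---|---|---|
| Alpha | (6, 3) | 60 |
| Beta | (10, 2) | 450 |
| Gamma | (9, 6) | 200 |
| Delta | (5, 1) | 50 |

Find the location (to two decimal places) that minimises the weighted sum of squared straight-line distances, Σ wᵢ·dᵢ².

The minimiser of Σwᵢ‖p−pᵢ‖² is the weighted centroid p* = (Σwᵢpᵢ)/(Σwᵢ).
Σwᵢ = 760.
Σwᵢxᵢ = 60·6 + 450·10 + 200·9 + 50·5 = 6910.
Σwᵢyᵢ = 60·3 + 450·2 + 200·6 + 50·1 = 2330.
x* = 6910/760 = 9.09, y* = 2330/760 = 3.07.

(9.09, 3.07)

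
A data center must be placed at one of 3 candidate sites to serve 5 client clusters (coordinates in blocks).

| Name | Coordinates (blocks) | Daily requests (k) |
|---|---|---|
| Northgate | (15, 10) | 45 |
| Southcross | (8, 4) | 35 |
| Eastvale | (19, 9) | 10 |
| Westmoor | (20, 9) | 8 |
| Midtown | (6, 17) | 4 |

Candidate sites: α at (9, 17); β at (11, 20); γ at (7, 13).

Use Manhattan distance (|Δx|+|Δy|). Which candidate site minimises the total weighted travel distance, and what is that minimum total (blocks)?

Total weighted distance at each candidate:
  α (9, 17): total = 1419
  β (11, 20): total = 1677
  γ (7, 13): total = 1161
Minimum is at γ with total 1161 blocks.

γ, total 1161 blocks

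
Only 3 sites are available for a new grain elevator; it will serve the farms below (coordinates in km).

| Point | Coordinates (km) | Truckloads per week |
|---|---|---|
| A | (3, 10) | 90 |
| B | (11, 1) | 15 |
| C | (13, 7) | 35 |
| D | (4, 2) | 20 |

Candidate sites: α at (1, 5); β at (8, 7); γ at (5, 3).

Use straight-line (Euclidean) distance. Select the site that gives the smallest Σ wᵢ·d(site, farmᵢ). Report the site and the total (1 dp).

Total weighted distance at each candidate:
  α (1, 5): total = 1156.9
  β (8, 7): total = 928.5
  γ (5, 3): total = 1091.4
Minimum is at β with total 928.5 km.

β, total 928.5 km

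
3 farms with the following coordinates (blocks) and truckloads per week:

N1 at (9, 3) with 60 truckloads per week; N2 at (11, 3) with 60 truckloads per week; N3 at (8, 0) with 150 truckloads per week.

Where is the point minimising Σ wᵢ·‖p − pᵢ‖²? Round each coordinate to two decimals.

(8.89, 1.33)

The minimiser of Σwᵢ‖p−pᵢ‖² is the weighted centroid p* = (Σwᵢpᵢ)/(Σwᵢ).
Σwᵢ = 270.
Σwᵢxᵢ = 60·9 + 60·11 + 150·8 = 2400.
Σwᵢyᵢ = 60·3 + 60·3 + 150·0 = 360.
x* = 2400/270 = 8.89, y* = 360/270 = 1.33.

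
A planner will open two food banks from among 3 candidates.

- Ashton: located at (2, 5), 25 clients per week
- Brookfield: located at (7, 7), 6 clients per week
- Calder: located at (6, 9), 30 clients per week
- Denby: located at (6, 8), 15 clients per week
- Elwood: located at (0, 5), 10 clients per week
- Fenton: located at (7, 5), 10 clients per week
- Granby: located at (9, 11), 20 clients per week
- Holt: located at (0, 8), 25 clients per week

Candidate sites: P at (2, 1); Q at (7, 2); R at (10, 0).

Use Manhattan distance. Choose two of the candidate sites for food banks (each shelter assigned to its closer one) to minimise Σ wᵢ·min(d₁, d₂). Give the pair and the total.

Evaluate every pair (each demand assigned to the nearer of the two):
  {P, Q}: total = 1010
  {Q, R}: total = 1250
  {P, R}: total = 1290
Best pair: {P, Q} with total 1010.

{P, Q}, total 1010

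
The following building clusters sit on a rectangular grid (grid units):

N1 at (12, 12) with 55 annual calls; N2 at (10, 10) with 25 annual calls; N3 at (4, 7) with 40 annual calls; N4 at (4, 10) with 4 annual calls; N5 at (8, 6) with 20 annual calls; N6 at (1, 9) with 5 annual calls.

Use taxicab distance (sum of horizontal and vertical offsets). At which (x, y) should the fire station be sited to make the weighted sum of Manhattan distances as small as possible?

Manhattan distance separates: Σwᵢ(|x−xᵢ|+|y−yᵢ|) = Σwᵢ|x−xᵢ| + Σwᵢ|y−yᵢ|, so x and y are optimised independently as 1-D weighted medians.
Total weight W = 149; half = 74.5.
x-coordinate, sorted with cumulative weight:
  x=1 (N6, w=5) cum 5
  x=4 (N3, w=40) cum 45
  x=4 (N4, w=4) cum 49
  x=8 (N5, w=20) cum 69
  x=10 (N2, w=25) cum 94  ← median
  x=12 (N1, w=55) cum 149
⇒ x* = 10
y-coordinate, sorted with cumulative weight:
  y=6 (N5, w=20) cum 20
  y=7 (N3, w=40) cum 60
  y=9 (N6, w=5) cum 65
  y=10 (N2, w=25) cum 90  ← median
  y=10 (N4, w=4) cum 94
  y=12 (N1, w=55) cum 149
⇒ y* = 10

(10, 10)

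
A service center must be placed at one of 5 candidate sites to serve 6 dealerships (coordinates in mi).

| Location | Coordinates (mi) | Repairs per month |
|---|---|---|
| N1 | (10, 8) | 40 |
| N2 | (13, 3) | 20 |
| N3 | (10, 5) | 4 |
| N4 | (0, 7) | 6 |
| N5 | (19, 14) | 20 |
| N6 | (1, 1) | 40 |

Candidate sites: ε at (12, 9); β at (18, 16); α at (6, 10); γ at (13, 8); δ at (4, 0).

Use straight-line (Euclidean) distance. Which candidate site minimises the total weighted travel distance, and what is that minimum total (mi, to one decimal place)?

ε, total 1018.1 mi

Total weighted distance at each candidate:
  ε (12, 9): total = 1018.1
  β (18, 16): total = 1857.9
  α (6, 10): total = 1126.6
  γ (13, 8): total = 1040.6
  δ (4, 0): total = 1206.2
Minimum is at ε with total 1018.1 mi.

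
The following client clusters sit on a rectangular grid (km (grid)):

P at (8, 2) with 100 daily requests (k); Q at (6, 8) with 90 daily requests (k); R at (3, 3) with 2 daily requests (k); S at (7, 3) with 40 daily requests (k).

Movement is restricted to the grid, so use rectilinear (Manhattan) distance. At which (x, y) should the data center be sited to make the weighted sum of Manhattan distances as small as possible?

Manhattan distance separates: Σwᵢ(|x−xᵢ|+|y−yᵢ|) = Σwᵢ|x−xᵢ| + Σwᵢ|y−yᵢ|, so x and y are optimised independently as 1-D weighted medians.
Total weight W = 232; half = 116.
x-coordinate, sorted with cumulative weight:
  x=3 (R, w=2) cum 2
  x=6 (Q, w=90) cum 92
  x=7 (S, w=40) cum 132  ← median
  x=8 (P, w=100) cum 232
⇒ x* = 7
y-coordinate, sorted with cumulative weight:
  y=2 (P, w=100) cum 100
  y=3 (R, w=2) cum 102
  y=3 (S, w=40) cum 142  ← median
  y=8 (Q, w=90) cum 232
⇒ y* = 3

(7, 3)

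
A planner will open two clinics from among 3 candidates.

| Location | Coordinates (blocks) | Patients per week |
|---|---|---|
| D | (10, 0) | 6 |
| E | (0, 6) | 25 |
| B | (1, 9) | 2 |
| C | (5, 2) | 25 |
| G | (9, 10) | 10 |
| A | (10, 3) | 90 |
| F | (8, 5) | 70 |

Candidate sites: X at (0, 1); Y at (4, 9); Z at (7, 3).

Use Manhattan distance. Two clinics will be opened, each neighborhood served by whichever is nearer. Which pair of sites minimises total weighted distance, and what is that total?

Evaluate every pair (each demand assigned to the nearer of the two):
  {X, Z}: total = 824
  {Y, Z}: total = 832
  {X, Y}: total = 2047
Best pair: {X, Z} with total 824.

{X, Z}, total 824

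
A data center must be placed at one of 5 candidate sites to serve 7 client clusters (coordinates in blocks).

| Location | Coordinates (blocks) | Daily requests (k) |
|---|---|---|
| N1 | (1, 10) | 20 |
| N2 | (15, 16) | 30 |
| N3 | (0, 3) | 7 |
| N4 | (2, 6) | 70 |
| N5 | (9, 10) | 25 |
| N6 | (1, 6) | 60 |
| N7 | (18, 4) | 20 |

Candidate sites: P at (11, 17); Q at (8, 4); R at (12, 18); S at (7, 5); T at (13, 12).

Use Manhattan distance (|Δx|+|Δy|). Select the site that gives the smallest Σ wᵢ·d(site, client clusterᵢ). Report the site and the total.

Total weighted distance at each candidate:
  P (11, 17): total = 3950
  Q (8, 4): total = 2368
  R (12, 18): total = 4314
  S (7, 5): total = 2108
  T (13, 12): total = 3294
Minimum is at S with total 2108 blocks.

S, total 2108 blocks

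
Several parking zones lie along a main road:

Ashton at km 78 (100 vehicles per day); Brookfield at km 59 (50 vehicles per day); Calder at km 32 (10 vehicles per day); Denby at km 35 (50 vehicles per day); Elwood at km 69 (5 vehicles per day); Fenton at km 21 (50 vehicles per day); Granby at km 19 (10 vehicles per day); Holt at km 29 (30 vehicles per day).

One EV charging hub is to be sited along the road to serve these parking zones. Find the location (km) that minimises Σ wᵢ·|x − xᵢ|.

For a sum of weighted absolute distances on a line, the optimum is the weighted median (not the mean). Total weight W = 305; half-weight = 152.5.
Sort by position and accumulate weight:
  km 19 (Granby, w=10) → cum 10
  km 21 (Fenton, w=50) → cum 60
  km 29 (Holt, w=30) → cum 90
  km 32 (Calder, w=10) → cum 100
  km 35 (Denby, w=50) → cum 150
  km 59 (Brookfield, w=50) → cum 200  ≥ 152.5 → median here
  km 69 (Elwood, w=5) → cum 205
  km 78 (Ashton, w=100) → cum 305
Optimal location: km 59.

x = 59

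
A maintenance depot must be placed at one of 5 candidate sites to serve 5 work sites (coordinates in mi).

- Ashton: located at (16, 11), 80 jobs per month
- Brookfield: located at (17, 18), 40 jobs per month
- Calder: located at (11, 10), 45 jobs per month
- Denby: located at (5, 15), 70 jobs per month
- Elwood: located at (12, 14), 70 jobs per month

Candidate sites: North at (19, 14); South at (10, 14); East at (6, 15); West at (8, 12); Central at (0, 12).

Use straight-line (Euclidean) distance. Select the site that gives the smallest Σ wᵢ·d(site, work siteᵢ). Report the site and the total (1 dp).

South, total 1541.6 mi

Total weighted distance at each candidate:
  North (19, 14): total = 2393.3
  South (10, 14): total = 1541.6
  East (6, 15): total = 2131.7
  West (8, 12): total = 1849.9
  Central (0, 12): total = 3766.5
Minimum is at South with total 1541.6 mi.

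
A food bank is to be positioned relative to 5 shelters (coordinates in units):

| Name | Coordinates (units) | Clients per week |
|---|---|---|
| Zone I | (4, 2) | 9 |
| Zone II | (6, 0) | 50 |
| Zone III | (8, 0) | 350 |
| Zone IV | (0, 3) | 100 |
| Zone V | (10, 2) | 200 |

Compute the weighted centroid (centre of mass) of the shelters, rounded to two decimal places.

The minimiser of Σwᵢ‖p−pᵢ‖² is the weighted centroid p* = (Σwᵢpᵢ)/(Σwᵢ).
Σwᵢ = 709.
Σwᵢxᵢ = 9·4 + 50·6 + 350·8 + 100·0 + 200·10 = 5136.
Σwᵢyᵢ = 9·2 + 50·0 + 350·0 + 100·3 + 200·2 = 718.
x* = 5136/709 = 7.24, y* = 718/709 = 1.01.

(7.24, 1.01)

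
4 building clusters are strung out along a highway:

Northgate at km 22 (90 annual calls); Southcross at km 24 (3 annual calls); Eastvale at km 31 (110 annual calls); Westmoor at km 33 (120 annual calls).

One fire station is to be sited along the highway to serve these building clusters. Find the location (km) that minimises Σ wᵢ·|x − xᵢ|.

x = 31

For a sum of weighted absolute distances on a line, the optimum is the weighted median (not the mean). Total weight W = 323; half-weight = 161.5.
Sort by position and accumulate weight:
  km 22 (Northgate, w=90) → cum 90
  km 24 (Southcross, w=3) → cum 93
  km 31 (Eastvale, w=110) → cum 203  ≥ 161.5 → median here
  km 33 (Westmoor, w=120) → cum 323
Optimal location: km 31.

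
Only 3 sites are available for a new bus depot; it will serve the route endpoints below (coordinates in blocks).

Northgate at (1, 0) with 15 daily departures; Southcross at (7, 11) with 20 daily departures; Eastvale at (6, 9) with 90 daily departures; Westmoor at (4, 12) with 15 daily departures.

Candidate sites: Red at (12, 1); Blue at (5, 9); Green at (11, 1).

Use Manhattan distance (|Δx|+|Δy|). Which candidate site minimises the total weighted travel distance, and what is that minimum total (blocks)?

Total weighted distance at each candidate:
  Red (12, 1): total = 2025
  Blue (5, 9): total = 425
  Green (11, 1): total = 1885
Minimum is at Blue with total 425 blocks.

Blue, total 425 blocks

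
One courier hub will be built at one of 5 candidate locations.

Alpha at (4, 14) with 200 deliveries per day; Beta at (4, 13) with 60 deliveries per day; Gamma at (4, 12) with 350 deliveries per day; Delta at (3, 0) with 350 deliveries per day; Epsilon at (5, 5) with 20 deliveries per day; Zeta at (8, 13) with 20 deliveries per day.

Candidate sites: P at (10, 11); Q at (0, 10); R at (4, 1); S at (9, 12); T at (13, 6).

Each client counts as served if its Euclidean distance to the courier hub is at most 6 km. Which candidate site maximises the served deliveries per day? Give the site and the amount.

S, covering 630

Coverage radius r = 6 km; a point is covered iff (Δx)²+(Δy)² ≤ 6² = 36.
  P (10, 11): covers {Zeta} → 20
  Q (0, 10): covers {Alpha, Beta, Gamma} → 610
  R (4, 1): covers {Delta, Epsilon} → 370
  S (9, 12): covers {Alpha, Beta, Gamma, Zeta} → 630
  T (13, 6): covers {none} → 0
Maximum coverage at S: 630 deliveries per day.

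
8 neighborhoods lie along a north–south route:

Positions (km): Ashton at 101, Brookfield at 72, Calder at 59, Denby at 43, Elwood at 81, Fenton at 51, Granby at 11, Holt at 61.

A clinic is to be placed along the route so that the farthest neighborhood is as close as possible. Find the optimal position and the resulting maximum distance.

location 56, max distance 45

The 1-center on a line is the midpoint of the two extreme points: leftmost at 11, rightmost at 101.
Optimal location = (11 + 101)/2 = 56; maximum distance = (101 − 11)/2 = 45.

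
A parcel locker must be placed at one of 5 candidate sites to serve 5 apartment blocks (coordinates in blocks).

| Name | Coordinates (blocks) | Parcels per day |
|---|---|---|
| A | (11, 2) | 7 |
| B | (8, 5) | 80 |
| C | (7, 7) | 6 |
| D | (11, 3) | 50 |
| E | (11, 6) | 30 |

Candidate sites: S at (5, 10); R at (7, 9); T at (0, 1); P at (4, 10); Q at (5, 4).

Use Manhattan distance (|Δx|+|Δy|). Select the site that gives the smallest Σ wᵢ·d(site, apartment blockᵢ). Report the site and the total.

Total weighted distance at each candidate:
  S (5, 10): total = 1718
  R (7, 9): total = 1199
  T (0, 1): total = 2252
  P (4, 10): total = 1891
  Q (5, 4): total = 996
Minimum is at Q with total 996 blocks.

Q, total 996 blocks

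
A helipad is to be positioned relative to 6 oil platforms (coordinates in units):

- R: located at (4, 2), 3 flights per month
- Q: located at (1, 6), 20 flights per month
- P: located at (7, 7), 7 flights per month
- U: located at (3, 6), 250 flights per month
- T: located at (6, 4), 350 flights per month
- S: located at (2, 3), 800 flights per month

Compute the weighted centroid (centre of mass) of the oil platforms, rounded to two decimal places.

(3.17, 3.83)

The minimiser of Σwᵢ‖p−pᵢ‖² is the weighted centroid p* = (Σwᵢpᵢ)/(Σwᵢ).
Σwᵢ = 1430.
Σwᵢxᵢ = 3·4 + 20·1 + 7·7 + 250·3 + 350·6 + 800·2 = 4531.
Σwᵢyᵢ = 3·2 + 20·6 + 7·7 + 250·6 + 350·4 + 800·3 = 5475.
x* = 4531/1430 = 3.17, y* = 5475/1430 = 3.83.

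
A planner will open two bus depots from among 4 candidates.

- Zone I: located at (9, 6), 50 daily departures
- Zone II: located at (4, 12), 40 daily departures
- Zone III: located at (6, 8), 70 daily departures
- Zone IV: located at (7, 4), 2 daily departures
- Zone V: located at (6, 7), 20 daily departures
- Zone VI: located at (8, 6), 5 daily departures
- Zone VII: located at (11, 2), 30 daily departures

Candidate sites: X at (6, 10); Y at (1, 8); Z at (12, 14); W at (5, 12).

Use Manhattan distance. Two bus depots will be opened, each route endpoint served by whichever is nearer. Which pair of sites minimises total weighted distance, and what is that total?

{X, W}, total 1024

Evaluate every pair (each demand assigned to the nearer of the two):
  {X, W}: total = 1024
  {X, Y}: total = 1144
  {X, Z}: total = 1144
  {Z, W}: total = 1465
  {Y, W}: total = 1555
  {Y, Z}: total = 1705
Best pair: {X, W} with total 1024.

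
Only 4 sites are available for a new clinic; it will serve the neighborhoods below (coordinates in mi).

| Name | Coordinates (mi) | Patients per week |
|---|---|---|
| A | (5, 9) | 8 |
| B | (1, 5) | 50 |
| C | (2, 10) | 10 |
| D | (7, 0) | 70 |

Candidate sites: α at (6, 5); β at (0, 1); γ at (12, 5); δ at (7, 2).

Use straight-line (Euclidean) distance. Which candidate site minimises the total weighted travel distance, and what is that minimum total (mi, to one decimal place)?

Total weighted distance at each candidate:
  α (6, 5): total = 703.9
  β (0, 1): total = 868.8
  γ (12, 5): total = 1221.3
  δ (7, 2): total = 628.0
Minimum is at δ with total 628.0 mi.

δ, total 628.0 mi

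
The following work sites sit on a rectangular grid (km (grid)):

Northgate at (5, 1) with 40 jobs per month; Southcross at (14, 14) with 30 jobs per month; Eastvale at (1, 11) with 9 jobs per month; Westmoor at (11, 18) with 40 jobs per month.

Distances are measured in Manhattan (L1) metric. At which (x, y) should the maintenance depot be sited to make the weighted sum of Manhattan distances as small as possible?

Manhattan distance separates: Σwᵢ(|x−xᵢ|+|y−yᵢ|) = Σwᵢ|x−xᵢ| + Σwᵢ|y−yᵢ|, so x and y are optimised independently as 1-D weighted medians.
Total weight W = 119; half = 59.5.
x-coordinate, sorted with cumulative weight:
  x=1 (Eastvale, w=9) cum 9
  x=5 (Northgate, w=40) cum 49
  x=11 (Westmoor, w=40) cum 89  ← median
  x=14 (Southcross, w=30) cum 119
⇒ x* = 11
y-coordinate, sorted with cumulative weight:
  y=1 (Northgate, w=40) cum 40
  y=11 (Eastvale, w=9) cum 49
  y=14 (Southcross, w=30) cum 79  ← median
  y=18 (Westmoor, w=40) cum 119
⇒ y* = 14

(11, 14)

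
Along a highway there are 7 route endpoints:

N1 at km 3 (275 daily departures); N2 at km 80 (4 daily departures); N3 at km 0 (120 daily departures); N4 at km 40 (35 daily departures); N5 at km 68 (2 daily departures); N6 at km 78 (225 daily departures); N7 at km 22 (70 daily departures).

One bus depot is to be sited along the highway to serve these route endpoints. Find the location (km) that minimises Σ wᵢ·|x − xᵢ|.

x = 3

For a sum of weighted absolute distances on a line, the optimum is the weighted median (not the mean). Total weight W = 731; half-weight = 365.5.
Sort by position and accumulate weight:
  km 0 (N3, w=120) → cum 120
  km 3 (N1, w=275) → cum 395  ≥ 365.5 → median here
  km 22 (N7, w=70) → cum 465
  km 40 (N4, w=35) → cum 500
  km 68 (N5, w=2) → cum 502
  km 78 (N6, w=225) → cum 727
  km 80 (N2, w=4) → cum 731
Optimal location: km 3.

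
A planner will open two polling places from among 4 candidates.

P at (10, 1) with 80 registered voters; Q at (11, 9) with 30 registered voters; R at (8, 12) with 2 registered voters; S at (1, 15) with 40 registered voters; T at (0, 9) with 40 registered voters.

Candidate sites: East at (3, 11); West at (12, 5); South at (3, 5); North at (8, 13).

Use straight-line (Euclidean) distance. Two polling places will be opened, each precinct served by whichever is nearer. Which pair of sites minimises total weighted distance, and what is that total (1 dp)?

Evaluate every pair (each demand assigned to the nearer of the two):
  {East, West}: total = 814.8
  {West, South}: total = 1105.5
  {West, North}: total = 1132.4
  {East, South}: total = 1225.7
  {South, North}: total = 1288.2
  {East, North}: total = 1448.3
Best pair: {East, West} with total 814.8.

{East, West}, total 814.8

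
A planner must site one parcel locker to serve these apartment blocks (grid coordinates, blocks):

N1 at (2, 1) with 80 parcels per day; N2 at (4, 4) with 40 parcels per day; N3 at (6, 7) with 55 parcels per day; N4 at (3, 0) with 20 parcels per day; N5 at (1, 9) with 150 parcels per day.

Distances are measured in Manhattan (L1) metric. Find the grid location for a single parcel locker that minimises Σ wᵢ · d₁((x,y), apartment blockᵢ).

Manhattan distance separates: Σwᵢ(|x−xᵢ|+|y−yᵢ|) = Σwᵢ|x−xᵢ| + Σwᵢ|y−yᵢ|, so x and y are optimised independently as 1-D weighted medians.
Total weight W = 345; half = 172.5.
x-coordinate, sorted with cumulative weight:
  x=1 (N5, w=150) cum 150
  x=2 (N1, w=80) cum 230  ← median
  x=3 (N4, w=20) cum 250
  x=4 (N2, w=40) cum 290
  x=6 (N3, w=55) cum 345
⇒ x* = 2
y-coordinate, sorted with cumulative weight:
  y=0 (N4, w=20) cum 20
  y=1 (N1, w=80) cum 100
  y=4 (N2, w=40) cum 140
  y=7 (N3, w=55) cum 195  ← median
  y=9 (N5, w=150) cum 345
⇒ y* = 7

(2, 7)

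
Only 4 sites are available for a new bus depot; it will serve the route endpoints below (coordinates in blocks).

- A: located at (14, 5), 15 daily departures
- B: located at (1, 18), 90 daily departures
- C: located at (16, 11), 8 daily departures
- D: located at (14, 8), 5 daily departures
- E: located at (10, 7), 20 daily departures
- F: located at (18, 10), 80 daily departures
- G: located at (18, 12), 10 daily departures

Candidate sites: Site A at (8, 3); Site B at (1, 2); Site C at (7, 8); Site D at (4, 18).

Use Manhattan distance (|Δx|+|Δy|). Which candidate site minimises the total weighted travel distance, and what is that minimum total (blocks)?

Total weighted distance at each candidate:
  Site A (8, 3): total = 3953
  Site B (1, 2): total = 4517
  Site C (7, 8): total = 2991
  Site D (4, 18): total = 3167
Minimum is at Site C with total 2991 blocks.

Site C, total 2991 blocks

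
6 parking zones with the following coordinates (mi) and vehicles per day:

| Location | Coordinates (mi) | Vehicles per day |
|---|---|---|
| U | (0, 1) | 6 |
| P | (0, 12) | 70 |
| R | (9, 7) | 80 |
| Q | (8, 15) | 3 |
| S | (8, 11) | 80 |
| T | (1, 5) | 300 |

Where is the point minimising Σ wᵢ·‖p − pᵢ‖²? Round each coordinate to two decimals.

The minimiser of Σwᵢ‖p−pᵢ‖² is the weighted centroid p* = (Σwᵢpᵢ)/(Σwᵢ).
Σwᵢ = 539.
Σwᵢxᵢ = 6·0 + 70·0 + 80·9 + 3·8 + 80·8 + 300·1 = 1684.
Σwᵢyᵢ = 6·1 + 70·12 + 80·7 + 3·15 + 80·11 + 300·5 = 3831.
x* = 1684/539 = 3.12, y* = 3831/539 = 7.11.

(3.12, 7.11)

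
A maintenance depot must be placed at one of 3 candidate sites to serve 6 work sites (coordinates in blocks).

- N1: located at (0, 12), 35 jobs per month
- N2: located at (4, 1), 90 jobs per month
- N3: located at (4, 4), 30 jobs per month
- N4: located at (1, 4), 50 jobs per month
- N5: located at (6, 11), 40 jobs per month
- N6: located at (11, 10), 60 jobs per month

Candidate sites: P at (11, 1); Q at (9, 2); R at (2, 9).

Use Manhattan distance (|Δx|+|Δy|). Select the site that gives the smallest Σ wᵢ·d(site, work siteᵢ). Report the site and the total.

R, total 2425 blocks

Total weighted distance at each candidate:
  P (11, 1): total = 3490
  Q (9, 2): total = 2995
  R (2, 9): total = 2425
Minimum is at R with total 2425 blocks.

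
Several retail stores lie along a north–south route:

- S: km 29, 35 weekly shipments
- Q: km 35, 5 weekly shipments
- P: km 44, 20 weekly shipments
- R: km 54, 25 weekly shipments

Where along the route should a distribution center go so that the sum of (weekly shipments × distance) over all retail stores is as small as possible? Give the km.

x = 44

For a sum of weighted absolute distances on a line, the optimum is the weighted median (not the mean). Total weight W = 85; half-weight = 42.5.
Sort by position and accumulate weight:
  km 29 (S, w=35) → cum 35
  km 35 (Q, w=5) → cum 40
  km 44 (P, w=20) → cum 60  ≥ 42.5 → median here
  km 54 (R, w=25) → cum 85
Optimal location: km 44.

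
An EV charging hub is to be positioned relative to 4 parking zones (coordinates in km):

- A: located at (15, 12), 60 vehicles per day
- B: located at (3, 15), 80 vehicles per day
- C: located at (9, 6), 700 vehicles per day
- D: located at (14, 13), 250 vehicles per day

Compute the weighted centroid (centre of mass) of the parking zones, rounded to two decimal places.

(10.04, 8.60)

The minimiser of Σwᵢ‖p−pᵢ‖² is the weighted centroid p* = (Σwᵢpᵢ)/(Σwᵢ).
Σwᵢ = 1090.
Σwᵢxᵢ = 60·15 + 80·3 + 700·9 + 250·14 = 10940.
Σwᵢyᵢ = 60·12 + 80·15 + 700·6 + 250·13 = 9370.
x* = 10940/1090 = 10.04, y* = 9370/1090 = 8.60.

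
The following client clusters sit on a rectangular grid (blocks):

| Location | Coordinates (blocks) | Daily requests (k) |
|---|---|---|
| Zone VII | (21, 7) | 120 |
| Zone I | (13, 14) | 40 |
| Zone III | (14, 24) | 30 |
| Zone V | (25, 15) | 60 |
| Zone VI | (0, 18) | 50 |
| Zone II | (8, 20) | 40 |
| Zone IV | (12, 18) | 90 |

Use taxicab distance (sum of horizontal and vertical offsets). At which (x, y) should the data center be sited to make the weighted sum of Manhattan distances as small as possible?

(13, 15)

Manhattan distance separates: Σwᵢ(|x−xᵢ|+|y−yᵢ|) = Σwᵢ|x−xᵢ| + Σwᵢ|y−yᵢ|, so x and y are optimised independently as 1-D weighted medians.
Total weight W = 430; half = 215.
x-coordinate, sorted with cumulative weight:
  x=0 (Zone VI, w=50) cum 50
  x=8 (Zone II, w=40) cum 90
  x=12 (Zone IV, w=90) cum 180
  x=13 (Zone I, w=40) cum 220  ← median
  x=14 (Zone III, w=30) cum 250
  x=21 (Zone VII, w=120) cum 370
  x=25 (Zone V, w=60) cum 430
⇒ x* = 13
y-coordinate, sorted with cumulative weight:
  y=7 (Zone VII, w=120) cum 120
  y=14 (Zone I, w=40) cum 160
  y=15 (Zone V, w=60) cum 220  ← median
  y=18 (Zone VI, w=50) cum 270
  y=18 (Zone IV, w=90) cum 360
  y=20 (Zone II, w=40) cum 400
  y=24 (Zone III, w=30) cum 430
⇒ y* = 15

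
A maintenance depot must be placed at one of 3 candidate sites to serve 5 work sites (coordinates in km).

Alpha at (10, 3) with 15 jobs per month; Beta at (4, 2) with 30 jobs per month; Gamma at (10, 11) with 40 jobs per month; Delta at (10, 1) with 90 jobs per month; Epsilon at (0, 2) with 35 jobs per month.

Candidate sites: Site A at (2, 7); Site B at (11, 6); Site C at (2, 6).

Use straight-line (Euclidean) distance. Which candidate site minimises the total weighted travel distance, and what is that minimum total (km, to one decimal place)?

Site B, total 1361.8 km

Total weighted distance at each candidate:
  Site A (2, 7): total = 1742.0
  Site B (11, 6): total = 1361.8
  Site C (2, 6): total = 1645.3
Minimum is at Site B with total 1361.8 km.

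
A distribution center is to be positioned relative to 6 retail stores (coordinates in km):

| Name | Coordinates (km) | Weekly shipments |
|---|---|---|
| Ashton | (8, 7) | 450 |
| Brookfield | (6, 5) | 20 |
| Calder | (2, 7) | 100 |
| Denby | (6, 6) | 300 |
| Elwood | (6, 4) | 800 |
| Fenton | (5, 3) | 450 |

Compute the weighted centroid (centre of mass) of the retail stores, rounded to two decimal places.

The minimiser of Σwᵢ‖p−pᵢ‖² is the weighted centroid p* = (Σwᵢpᵢ)/(Σwᵢ).
Σwᵢ = 2120.
Σwᵢxᵢ = 450·8 + 20·6 + 100·2 + 300·6 + 800·6 + 450·5 = 12770.
Σwᵢyᵢ = 450·7 + 20·5 + 100·7 + 300·6 + 800·4 + 450·3 = 10300.
x* = 12770/2120 = 6.02, y* = 10300/2120 = 4.86.

(6.02, 4.86)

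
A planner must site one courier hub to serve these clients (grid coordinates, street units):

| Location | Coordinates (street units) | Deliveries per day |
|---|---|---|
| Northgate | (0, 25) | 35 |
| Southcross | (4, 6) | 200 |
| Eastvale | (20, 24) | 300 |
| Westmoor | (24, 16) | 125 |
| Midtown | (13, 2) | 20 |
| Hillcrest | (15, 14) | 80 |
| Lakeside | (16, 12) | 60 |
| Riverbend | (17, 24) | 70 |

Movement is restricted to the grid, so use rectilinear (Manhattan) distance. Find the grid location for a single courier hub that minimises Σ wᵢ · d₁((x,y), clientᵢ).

(17, 16)

Manhattan distance separates: Σwᵢ(|x−xᵢ|+|y−yᵢ|) = Σwᵢ|x−xᵢ| + Σwᵢ|y−yᵢ|, so x and y are optimised independently as 1-D weighted medians.
Total weight W = 890; half = 445.
x-coordinate, sorted with cumulative weight:
  x=0 (Northgate, w=35) cum 35
  x=4 (Southcross, w=200) cum 235
  x=13 (Midtown, w=20) cum 255
  x=15 (Hillcrest, w=80) cum 335
  x=16 (Lakeside, w=60) cum 395
  x=17 (Riverbend, w=70) cum 465  ← median
  x=20 (Eastvale, w=300) cum 765
  x=24 (Westmoor, w=125) cum 890
⇒ x* = 17
y-coordinate, sorted with cumulative weight:
  y=2 (Midtown, w=20) cum 20
  y=6 (Southcross, w=200) cum 220
  y=12 (Lakeside, w=60) cum 280
  y=14 (Hillcrest, w=80) cum 360
  y=16 (Westmoor, w=125) cum 485  ← median
  y=24 (Eastvale, w=300) cum 785
  y=24 (Riverbend, w=70) cum 855
  y=25 (Northgate, w=35) cum 890
⇒ y* = 16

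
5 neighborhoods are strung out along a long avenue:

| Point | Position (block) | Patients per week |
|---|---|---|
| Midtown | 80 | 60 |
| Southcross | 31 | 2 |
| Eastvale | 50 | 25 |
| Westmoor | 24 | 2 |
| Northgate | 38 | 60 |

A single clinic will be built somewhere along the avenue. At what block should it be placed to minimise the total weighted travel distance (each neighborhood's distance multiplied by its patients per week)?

x = 50

For a sum of weighted absolute distances on a line, the optimum is the weighted median (not the mean). Total weight W = 149; half-weight = 74.5.
Sort by position and accumulate weight:
  block 24 (Westmoor, w=2) → cum 2
  block 31 (Southcross, w=2) → cum 4
  block 38 (Northgate, w=60) → cum 64
  block 50 (Eastvale, w=25) → cum 89  ≥ 74.5 → median here
  block 80 (Midtown, w=60) → cum 149
Optimal location: block 50.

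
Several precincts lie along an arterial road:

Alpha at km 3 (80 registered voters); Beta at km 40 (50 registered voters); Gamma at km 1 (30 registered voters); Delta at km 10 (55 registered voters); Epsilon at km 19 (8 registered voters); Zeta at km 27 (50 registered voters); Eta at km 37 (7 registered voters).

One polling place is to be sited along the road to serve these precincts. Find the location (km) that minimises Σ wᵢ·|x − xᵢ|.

x = 10

For a sum of weighted absolute distances on a line, the optimum is the weighted median (not the mean). Total weight W = 280; half-weight = 140.
Sort by position and accumulate weight:
  km 1 (Gamma, w=30) → cum 30
  km 3 (Alpha, w=80) → cum 110
  km 10 (Delta, w=55) → cum 165  ≥ 140 → median here
  km 19 (Epsilon, w=8) → cum 173
  km 27 (Zeta, w=50) → cum 223
  km 37 (Eta, w=7) → cum 230
  km 40 (Beta, w=50) → cum 280
Optimal location: km 10.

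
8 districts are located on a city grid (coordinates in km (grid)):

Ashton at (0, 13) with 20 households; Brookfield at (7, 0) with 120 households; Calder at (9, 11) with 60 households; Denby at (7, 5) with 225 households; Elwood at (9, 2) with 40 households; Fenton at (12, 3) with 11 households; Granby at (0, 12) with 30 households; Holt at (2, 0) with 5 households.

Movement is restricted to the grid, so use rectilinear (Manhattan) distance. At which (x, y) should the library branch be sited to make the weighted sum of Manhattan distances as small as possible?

Manhattan distance separates: Σwᵢ(|x−xᵢ|+|y−yᵢ|) = Σwᵢ|x−xᵢ| + Σwᵢ|y−yᵢ|, so x and y are optimised independently as 1-D weighted medians.
Total weight W = 511; half = 255.5.
x-coordinate, sorted with cumulative weight:
  x=0 (Ashton, w=20) cum 20
  x=0 (Granby, w=30) cum 50
  x=2 (Holt, w=5) cum 55
  x=7 (Brookfield, w=120) cum 175
  x=7 (Denby, w=225) cum 400  ← median
  x=9 (Calder, w=60) cum 460
  x=9 (Elwood, w=40) cum 500
  x=12 (Fenton, w=11) cum 511
⇒ x* = 7
y-coordinate, sorted with cumulative weight:
  y=0 (Brookfield, w=120) cum 120
  y=0 (Holt, w=5) cum 125
  y=2 (Elwood, w=40) cum 165
  y=3 (Fenton, w=11) cum 176
  y=5 (Denby, w=225) cum 401  ← median
  y=11 (Calder, w=60) cum 461
  y=12 (Granby, w=30) cum 491
  y=13 (Ashton, w=20) cum 511
⇒ y* = 5

(7, 5)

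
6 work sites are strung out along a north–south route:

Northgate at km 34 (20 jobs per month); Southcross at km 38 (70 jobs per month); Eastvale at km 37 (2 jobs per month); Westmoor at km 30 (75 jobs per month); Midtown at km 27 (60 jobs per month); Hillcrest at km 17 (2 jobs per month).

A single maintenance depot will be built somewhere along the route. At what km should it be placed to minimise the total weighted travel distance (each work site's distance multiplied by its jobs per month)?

x = 30

For a sum of weighted absolute distances on a line, the optimum is the weighted median (not the mean). Total weight W = 229; half-weight = 114.5.
Sort by position and accumulate weight:
  km 17 (Hillcrest, w=2) → cum 2
  km 27 (Midtown, w=60) → cum 62
  km 30 (Westmoor, w=75) → cum 137  ≥ 114.5 → median here
  km 34 (Northgate, w=20) → cum 157
  km 37 (Eastvale, w=2) → cum 159
  km 38 (Southcross, w=70) → cum 229
Optimal location: km 30.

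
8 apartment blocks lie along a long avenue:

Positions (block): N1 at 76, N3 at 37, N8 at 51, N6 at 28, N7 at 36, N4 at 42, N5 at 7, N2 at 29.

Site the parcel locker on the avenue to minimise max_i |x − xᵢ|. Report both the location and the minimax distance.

location 41.5, max distance 34.5

The 1-center on a line is the midpoint of the two extreme points: leftmost at 7, rightmost at 76.
Optimal location = (7 + 76)/2 = 41.5; maximum distance = (76 − 7)/2 = 34.5.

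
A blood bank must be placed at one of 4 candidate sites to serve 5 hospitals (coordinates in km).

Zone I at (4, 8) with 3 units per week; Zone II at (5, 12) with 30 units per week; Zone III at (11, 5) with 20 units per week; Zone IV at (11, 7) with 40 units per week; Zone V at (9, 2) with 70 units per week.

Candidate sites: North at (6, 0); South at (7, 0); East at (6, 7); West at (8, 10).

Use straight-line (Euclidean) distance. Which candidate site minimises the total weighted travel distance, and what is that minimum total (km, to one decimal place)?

Total weighted distance at each candidate:
  North (6, 0): total = 1123.9
  South (7, 0): total = 1039.1
  East (6, 7): total = 875.5
  West (8, 10): total = 972.3
Minimum is at East with total 875.5 km.

East, total 875.5 km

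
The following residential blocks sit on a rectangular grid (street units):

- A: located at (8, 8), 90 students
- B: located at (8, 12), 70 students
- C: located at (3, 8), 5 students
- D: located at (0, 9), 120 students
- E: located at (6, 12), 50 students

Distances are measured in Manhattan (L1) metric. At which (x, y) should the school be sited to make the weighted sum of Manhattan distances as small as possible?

(6, 9)

Manhattan distance separates: Σwᵢ(|x−xᵢ|+|y−yᵢ|) = Σwᵢ|x−xᵢ| + Σwᵢ|y−yᵢ|, so x and y are optimised independently as 1-D weighted medians.
Total weight W = 335; half = 167.5.
x-coordinate, sorted with cumulative weight:
  x=0 (D, w=120) cum 120
  x=3 (C, w=5) cum 125
  x=6 (E, w=50) cum 175  ← median
  x=8 (A, w=90) cum 265
  x=8 (B, w=70) cum 335
⇒ x* = 6
y-coordinate, sorted with cumulative weight:
  y=8 (A, w=90) cum 90
  y=8 (C, w=5) cum 95
  y=9 (D, w=120) cum 215  ← median
  y=12 (B, w=70) cum 285
  y=12 (E, w=50) cum 335
⇒ y* = 9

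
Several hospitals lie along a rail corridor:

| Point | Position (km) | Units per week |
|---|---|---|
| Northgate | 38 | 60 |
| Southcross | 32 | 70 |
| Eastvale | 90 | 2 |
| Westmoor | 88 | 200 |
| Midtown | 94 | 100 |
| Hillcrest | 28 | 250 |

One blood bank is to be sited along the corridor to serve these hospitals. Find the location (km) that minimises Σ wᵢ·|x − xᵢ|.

For a sum of weighted absolute distances on a line, the optimum is the weighted median (not the mean). Total weight W = 682; half-weight = 341.
Sort by position and accumulate weight:
  km 28 (Hillcrest, w=250) → cum 250
  km 32 (Southcross, w=70) → cum 320
  km 38 (Northgate, w=60) → cum 380  ≥ 341 → median here
  km 88 (Westmoor, w=200) → cum 580
  km 90 (Eastvale, w=2) → cum 582
  km 94 (Midtown, w=100) → cum 682
Optimal location: km 38.

x = 38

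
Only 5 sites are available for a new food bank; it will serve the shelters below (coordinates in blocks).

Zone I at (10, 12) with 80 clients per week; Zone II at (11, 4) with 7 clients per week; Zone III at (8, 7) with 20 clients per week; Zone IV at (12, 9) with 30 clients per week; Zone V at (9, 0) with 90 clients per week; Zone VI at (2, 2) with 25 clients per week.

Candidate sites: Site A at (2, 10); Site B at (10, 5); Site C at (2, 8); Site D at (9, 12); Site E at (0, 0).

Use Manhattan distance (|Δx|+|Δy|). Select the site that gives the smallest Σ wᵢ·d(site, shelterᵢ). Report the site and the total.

Total weighted distance at each candidate:
  Site A (2, 10): total = 3145
  Site B (10, 5): total = 1649
  Site C (2, 8): total = 3021
  Site D (9, 12): total = 1955
  Site E (0, 0): total = 3705
Minimum is at Site B with total 1649 blocks.

Site B, total 1649 blocks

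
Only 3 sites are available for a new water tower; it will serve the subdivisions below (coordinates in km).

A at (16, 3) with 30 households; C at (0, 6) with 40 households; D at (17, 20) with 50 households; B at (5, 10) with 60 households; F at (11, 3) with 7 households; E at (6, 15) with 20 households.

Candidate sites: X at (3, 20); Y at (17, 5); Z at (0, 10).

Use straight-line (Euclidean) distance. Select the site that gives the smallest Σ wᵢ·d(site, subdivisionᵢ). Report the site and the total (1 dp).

Z, total 2217.6 km

Total weighted distance at each candidate:
  X (3, 20): total = 2774.8
  Y (17, 5): total = 2619.9
  Z (0, 10): total = 2217.6
Minimum is at Z with total 2217.6 km.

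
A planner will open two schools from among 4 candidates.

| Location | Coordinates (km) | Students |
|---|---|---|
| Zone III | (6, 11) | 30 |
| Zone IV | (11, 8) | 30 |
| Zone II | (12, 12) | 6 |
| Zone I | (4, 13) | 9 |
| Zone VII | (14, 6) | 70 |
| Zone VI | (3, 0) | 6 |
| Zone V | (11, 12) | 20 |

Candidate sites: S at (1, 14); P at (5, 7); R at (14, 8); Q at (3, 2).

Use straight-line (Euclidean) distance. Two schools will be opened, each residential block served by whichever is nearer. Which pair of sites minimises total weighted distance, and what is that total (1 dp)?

{P, R}, total 579.0

Evaluate every pair (each demand assigned to the nearer of the two):
  {P, R}: total = 579.0
  {S, R}: total = 641.8
  {R, Q}: total = 724.6
  {P, Q}: total = 1214.6
  {S, P}: total = 1220.0
  {S, Q}: total = 1605.8
Best pair: {P, R} with total 579.0.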